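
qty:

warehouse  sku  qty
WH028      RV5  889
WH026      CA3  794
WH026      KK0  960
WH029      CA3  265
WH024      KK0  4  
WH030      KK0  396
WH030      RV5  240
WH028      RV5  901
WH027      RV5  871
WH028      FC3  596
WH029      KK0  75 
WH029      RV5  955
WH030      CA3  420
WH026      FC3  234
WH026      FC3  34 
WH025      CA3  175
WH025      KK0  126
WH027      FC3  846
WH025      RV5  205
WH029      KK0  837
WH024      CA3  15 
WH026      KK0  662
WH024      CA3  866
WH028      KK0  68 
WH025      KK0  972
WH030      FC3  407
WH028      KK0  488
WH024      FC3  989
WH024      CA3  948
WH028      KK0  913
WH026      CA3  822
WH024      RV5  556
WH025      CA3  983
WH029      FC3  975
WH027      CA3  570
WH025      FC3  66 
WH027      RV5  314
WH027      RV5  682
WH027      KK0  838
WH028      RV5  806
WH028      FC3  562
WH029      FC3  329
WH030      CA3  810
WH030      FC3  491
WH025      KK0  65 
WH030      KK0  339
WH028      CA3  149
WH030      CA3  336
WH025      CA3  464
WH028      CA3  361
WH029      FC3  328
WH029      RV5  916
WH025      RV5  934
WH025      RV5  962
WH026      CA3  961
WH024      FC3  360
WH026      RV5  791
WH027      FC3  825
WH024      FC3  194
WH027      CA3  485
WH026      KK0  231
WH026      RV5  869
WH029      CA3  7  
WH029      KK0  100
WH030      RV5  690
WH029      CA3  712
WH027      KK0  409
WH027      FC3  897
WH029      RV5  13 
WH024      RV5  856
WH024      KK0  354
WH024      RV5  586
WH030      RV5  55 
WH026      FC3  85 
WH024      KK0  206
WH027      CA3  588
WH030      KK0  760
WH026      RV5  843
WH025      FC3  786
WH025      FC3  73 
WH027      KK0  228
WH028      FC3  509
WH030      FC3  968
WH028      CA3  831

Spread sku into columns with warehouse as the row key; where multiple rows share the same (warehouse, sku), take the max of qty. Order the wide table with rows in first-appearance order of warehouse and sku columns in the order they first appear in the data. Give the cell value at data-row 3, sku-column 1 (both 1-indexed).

955

With rows in first-appearance order of warehouse, row 3 is warehouse=WH029. sku columns in first-appearance order: RV5, CA3, KK0, FC3; column 1 is RV5.
Long rows with warehouse=WH029, sku=RV5: max(955, 916, 13) = 955.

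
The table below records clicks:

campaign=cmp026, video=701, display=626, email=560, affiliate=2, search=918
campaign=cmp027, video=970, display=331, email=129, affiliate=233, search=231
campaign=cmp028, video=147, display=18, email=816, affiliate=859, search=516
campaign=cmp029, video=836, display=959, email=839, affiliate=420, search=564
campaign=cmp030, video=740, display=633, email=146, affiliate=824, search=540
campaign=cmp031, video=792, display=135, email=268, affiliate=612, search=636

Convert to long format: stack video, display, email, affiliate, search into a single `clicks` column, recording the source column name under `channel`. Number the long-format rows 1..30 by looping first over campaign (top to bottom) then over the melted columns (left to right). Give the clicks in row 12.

18

30 rows total (6 × 5). Row 12: index ⌊(12-1)/5⌋ = 2 into campaign → cmp028; (12-1) mod 5 = 1 into the melted columns → display.
So row 12 is (cmp028, display, 18); clicks = 18.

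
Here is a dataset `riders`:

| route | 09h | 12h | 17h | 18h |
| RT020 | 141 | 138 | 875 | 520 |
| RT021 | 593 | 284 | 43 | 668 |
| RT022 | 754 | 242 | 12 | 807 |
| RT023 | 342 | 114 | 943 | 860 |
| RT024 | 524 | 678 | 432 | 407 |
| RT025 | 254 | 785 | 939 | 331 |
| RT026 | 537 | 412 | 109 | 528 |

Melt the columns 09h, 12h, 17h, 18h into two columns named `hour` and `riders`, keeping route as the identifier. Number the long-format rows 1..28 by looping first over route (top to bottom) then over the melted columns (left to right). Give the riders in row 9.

754

28 rows total (7 × 4). Row 9: index ⌊(9-1)/4⌋ = 2 into route → RT022; (9-1) mod 4 = 0 into the melted columns → 09h.
So row 9 is (RT022, 09h, 754); riders = 754.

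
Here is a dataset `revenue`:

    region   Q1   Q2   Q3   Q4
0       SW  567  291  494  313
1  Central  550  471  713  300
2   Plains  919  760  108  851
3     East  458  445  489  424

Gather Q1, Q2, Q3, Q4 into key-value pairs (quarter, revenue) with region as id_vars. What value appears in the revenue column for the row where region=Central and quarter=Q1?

550

Unpivoting turns each (region, wide-column) pair into one long row.
The wide cell at row Central, column Q1 holds 550, so the long row (Central, Q1) has revenue=550.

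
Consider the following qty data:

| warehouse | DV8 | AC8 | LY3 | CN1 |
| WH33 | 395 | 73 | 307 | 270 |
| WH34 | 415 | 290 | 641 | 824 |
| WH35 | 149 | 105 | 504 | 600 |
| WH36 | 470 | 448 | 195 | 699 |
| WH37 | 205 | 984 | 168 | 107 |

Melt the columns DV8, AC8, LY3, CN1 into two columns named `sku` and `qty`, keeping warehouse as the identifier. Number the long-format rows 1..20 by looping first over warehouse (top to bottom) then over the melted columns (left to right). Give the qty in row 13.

20 rows total (5 × 4). Row 13: index ⌊(13-1)/4⌋ = 3 into warehouse → WH36; (13-1) mod 4 = 0 into the melted columns → DV8.
So row 13 is (WH36, DV8, 470); qty = 470.

470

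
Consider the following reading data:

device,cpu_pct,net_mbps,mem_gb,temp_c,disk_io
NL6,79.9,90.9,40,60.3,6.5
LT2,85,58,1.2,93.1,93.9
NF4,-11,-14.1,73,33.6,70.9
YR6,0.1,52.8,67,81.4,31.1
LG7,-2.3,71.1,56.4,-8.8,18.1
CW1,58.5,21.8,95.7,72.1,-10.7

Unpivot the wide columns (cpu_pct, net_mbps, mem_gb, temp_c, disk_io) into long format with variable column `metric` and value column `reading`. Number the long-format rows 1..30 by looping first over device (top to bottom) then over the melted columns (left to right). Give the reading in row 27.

30 rows total (6 × 5). Row 27: index ⌊(27-1)/5⌋ = 5 into device → CW1; (27-1) mod 5 = 1 into the melted columns → net_mbps.
So row 27 is (CW1, net_mbps, 21.8); reading = 21.8.

21.8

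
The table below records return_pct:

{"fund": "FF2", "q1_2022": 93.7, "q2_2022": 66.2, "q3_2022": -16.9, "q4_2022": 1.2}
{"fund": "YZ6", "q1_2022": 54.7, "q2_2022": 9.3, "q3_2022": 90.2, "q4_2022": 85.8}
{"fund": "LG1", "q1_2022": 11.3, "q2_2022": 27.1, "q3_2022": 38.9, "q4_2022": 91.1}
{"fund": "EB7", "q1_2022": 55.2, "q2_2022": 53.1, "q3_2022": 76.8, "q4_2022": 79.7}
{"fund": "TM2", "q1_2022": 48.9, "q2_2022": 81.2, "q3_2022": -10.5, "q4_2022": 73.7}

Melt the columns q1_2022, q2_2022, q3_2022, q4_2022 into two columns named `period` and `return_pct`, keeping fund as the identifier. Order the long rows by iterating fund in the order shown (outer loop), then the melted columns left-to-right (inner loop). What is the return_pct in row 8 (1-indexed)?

20 rows total (5 × 4). Row 8: index ⌊(8-1)/4⌋ = 1 into fund → YZ6; (8-1) mod 4 = 3 into the melted columns → q4_2022.
So row 8 is (YZ6, q4_2022, 85.8); return_pct = 85.8.

85.8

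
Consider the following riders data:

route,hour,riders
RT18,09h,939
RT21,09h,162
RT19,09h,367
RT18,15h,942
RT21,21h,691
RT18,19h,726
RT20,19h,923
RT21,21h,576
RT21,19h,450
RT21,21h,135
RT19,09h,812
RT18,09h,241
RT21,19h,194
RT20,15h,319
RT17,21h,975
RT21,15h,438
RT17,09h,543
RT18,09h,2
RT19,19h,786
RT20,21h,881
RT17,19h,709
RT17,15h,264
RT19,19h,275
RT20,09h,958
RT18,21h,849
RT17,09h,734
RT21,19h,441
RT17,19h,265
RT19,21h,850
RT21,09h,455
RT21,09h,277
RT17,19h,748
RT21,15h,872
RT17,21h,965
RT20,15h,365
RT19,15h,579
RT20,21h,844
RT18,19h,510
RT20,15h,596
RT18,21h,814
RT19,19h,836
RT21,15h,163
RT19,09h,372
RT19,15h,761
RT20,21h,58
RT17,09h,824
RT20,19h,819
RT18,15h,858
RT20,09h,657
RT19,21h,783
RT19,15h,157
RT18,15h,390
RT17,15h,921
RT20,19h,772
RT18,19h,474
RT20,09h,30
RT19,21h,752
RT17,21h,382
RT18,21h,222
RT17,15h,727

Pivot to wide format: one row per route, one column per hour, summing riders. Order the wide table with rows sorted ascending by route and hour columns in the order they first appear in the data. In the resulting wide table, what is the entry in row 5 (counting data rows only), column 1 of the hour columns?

894

With rows sorted ascending by route, row 5 is route=RT21. hour columns in first-appearance order: 09h, 15h, 21h, 19h; column 1 is 09h.
Long rows with route=RT21, hour=09h: 162 + 455 + 277 = 894.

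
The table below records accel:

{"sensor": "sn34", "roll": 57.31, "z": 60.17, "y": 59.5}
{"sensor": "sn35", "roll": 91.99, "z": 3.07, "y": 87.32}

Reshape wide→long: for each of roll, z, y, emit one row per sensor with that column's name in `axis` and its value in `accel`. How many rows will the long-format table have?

6

2 sensor values × 3 melted columns = 6 rows.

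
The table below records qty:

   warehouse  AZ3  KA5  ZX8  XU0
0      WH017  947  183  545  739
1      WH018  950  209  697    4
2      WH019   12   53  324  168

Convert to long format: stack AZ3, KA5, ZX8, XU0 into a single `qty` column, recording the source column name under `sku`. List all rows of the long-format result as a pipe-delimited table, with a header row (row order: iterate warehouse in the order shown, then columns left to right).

| warehouse | sku | qty |
| WH017 | AZ3 | 947 |
| WH017 | KA5 | 183 |
| WH017 | ZX8 | 545 |
| WH017 | XU0 | 739 |
| WH018 | AZ3 | 950 |
| WH018 | KA5 | 209 |
| WH018 | ZX8 | 697 |
| WH018 | XU0 | 4 |
| WH019 | AZ3 | 12 |
| WH019 | KA5 | 53 |
| WH019 | ZX8 | 324 |
| WH019 | XU0 | 168 |

Each (warehouse, column) pair becomes one row: 3 × 4 = 12 rows.
For example, (WH017, AZ3) → qty=947.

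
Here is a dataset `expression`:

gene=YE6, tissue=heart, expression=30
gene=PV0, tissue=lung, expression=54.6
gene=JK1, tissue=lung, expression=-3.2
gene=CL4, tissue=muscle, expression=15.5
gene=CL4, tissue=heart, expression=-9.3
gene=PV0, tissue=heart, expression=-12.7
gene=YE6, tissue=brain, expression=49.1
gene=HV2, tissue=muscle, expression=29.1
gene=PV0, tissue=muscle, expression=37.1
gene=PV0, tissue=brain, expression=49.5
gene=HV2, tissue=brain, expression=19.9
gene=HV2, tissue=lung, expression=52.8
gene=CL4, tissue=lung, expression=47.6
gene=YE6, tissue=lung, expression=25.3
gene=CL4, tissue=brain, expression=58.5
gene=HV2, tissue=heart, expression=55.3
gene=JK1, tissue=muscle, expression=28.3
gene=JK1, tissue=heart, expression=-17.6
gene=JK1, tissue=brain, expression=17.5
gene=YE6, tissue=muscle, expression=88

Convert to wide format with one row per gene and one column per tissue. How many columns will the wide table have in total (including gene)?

5

1 column for gene plus 4 distinct tissue values → 5 columns.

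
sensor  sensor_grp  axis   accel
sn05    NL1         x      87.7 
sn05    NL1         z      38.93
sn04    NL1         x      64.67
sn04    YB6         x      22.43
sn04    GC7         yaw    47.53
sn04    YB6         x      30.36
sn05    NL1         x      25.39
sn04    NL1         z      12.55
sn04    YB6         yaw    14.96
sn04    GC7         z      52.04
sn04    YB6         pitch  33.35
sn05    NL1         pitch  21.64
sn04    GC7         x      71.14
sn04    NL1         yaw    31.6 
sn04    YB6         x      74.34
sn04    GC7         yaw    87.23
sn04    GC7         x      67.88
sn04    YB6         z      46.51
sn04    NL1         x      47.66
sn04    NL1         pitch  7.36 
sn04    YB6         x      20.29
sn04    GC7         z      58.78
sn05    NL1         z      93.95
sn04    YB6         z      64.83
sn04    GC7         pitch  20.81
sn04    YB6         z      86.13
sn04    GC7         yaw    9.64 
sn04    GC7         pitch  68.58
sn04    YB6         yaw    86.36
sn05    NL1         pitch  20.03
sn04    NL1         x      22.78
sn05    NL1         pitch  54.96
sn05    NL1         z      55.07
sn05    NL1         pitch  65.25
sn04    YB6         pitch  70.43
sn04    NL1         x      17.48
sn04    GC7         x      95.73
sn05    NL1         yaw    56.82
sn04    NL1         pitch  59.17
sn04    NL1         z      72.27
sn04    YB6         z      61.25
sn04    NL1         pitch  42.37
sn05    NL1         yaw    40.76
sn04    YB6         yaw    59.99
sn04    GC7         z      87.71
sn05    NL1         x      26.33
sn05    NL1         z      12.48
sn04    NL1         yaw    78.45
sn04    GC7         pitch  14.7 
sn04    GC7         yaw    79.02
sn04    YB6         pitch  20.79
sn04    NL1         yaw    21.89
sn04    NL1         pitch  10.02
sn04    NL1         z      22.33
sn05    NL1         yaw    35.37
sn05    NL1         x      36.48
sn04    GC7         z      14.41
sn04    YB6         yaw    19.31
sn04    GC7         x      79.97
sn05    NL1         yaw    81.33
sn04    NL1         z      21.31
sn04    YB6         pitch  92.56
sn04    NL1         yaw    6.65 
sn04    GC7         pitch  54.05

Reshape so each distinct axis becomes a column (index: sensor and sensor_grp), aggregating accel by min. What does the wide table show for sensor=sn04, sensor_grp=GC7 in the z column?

Rows with sensor=sn04, sensor_grp=GC7 and axis=z: accel values are 52.04, 58.78, 87.71, 14.41.
min(52.04, 58.78, 87.71, 14.41) = 14.41.

14.41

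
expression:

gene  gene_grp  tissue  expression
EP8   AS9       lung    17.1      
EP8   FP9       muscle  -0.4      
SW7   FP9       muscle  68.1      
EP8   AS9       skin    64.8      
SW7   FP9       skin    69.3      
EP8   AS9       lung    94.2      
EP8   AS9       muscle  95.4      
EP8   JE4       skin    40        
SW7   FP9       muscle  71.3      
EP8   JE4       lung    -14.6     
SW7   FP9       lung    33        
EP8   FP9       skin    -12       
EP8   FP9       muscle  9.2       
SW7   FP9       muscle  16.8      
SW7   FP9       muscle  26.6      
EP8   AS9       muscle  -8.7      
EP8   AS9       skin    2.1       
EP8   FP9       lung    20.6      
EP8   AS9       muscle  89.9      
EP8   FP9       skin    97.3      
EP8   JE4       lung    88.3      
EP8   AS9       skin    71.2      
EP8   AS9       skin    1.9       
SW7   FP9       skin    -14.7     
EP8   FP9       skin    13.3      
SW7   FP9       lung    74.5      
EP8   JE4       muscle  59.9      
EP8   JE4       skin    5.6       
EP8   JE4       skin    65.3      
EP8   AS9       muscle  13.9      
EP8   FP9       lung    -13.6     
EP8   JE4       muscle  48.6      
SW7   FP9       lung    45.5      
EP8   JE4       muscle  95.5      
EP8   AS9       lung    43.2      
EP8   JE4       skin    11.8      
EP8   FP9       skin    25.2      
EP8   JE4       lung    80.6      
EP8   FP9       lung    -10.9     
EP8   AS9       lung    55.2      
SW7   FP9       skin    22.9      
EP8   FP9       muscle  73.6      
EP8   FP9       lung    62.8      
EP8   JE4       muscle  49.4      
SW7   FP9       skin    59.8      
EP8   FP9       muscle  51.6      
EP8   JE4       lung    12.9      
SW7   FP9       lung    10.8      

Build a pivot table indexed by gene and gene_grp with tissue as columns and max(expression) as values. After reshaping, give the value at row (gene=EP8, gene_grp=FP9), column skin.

Rows with gene=EP8, gene_grp=FP9 and tissue=skin: expression values are -12, 97.3, 13.3, 25.2.
max(-12, 97.3, 13.3, 25.2) = 97.3.

97.3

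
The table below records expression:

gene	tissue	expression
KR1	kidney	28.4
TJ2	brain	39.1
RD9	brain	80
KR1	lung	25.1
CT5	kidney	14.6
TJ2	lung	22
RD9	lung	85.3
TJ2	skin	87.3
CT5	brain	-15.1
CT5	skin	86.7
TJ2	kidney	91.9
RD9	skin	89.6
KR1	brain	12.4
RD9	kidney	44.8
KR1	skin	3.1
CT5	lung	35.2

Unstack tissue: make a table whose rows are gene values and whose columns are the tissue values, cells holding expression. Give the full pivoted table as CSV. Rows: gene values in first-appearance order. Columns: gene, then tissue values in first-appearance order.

Columns: gene plus the 4 distinct tissue values (kidney, brain, lung, skin).
For example, row KR1 column kidney takes expression=28.4 from the long row (KR1, kidney).

gene,kidney,brain,lung,skin
KR1,28.4,12.4,25.1,3.1
TJ2,91.9,39.1,22,87.3
RD9,44.8,80,85.3,89.6
CT5,14.6,-15.1,35.2,86.7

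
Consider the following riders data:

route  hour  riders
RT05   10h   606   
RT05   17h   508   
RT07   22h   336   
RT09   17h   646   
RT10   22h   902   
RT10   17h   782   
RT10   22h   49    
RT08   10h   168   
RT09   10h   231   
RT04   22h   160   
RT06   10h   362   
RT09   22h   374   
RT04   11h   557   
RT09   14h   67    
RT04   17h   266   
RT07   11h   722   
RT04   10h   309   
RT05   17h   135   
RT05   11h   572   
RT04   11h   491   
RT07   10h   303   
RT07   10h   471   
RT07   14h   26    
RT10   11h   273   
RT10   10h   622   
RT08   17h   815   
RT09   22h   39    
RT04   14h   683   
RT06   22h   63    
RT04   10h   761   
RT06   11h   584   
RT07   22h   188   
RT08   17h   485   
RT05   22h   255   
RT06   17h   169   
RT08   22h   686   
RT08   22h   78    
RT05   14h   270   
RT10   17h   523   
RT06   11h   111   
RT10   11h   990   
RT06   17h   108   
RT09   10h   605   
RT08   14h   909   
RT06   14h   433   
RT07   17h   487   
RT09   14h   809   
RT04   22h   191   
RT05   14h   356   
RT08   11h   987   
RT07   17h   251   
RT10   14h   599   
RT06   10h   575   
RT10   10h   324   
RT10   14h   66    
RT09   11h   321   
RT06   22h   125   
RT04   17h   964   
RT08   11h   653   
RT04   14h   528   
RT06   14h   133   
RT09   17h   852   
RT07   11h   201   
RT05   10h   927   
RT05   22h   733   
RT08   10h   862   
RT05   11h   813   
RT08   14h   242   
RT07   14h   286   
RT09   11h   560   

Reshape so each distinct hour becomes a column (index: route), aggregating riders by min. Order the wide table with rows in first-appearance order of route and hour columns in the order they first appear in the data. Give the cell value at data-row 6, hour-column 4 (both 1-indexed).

491

With rows in first-appearance order of route, row 6 is route=RT04. hour columns in first-appearance order: 10h, 17h, 22h, 11h, 14h; column 4 is 11h.
Long rows with route=RT04, hour=11h: min(557, 491) = 491.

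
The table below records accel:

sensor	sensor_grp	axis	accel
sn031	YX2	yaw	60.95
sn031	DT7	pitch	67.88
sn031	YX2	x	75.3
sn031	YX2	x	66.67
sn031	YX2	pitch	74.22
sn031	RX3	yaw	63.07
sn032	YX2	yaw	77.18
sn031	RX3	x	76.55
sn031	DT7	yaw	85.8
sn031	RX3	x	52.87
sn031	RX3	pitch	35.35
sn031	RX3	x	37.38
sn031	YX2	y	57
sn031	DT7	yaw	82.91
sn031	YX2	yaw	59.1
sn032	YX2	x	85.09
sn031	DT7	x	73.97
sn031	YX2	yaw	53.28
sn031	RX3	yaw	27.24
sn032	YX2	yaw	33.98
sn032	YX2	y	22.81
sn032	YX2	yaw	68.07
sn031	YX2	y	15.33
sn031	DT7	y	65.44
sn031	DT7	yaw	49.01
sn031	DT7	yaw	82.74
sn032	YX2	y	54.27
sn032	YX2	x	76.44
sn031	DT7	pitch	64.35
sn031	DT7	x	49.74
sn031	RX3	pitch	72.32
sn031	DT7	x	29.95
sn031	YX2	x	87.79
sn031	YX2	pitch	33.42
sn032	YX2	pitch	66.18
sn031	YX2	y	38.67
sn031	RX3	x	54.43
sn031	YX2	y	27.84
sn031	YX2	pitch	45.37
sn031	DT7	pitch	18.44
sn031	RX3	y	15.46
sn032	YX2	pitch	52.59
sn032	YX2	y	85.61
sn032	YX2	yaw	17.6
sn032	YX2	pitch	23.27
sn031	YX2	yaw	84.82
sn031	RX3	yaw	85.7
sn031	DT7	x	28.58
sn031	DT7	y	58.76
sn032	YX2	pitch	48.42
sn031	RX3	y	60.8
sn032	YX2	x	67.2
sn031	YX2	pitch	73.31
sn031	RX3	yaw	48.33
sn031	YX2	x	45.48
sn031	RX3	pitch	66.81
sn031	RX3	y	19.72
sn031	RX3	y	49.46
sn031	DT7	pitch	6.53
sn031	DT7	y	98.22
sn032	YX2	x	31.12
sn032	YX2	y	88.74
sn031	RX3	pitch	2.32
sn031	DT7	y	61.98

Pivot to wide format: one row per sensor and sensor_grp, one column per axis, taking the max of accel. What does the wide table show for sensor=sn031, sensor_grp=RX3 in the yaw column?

Rows with sensor=sn031, sensor_grp=RX3 and axis=yaw: accel values are 63.07, 27.24, 85.7, 48.33.
max(63.07, 27.24, 85.7, 48.33) = 85.7.

85.7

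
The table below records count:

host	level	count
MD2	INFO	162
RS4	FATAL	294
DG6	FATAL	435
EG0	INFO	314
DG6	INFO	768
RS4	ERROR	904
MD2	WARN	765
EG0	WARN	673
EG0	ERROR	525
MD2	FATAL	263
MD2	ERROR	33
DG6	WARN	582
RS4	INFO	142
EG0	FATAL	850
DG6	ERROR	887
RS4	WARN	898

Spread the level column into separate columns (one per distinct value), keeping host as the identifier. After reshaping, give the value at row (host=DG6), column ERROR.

887

Wide layout: rows indexed by host, columns are the 4 distinct level values (INFO, FATAL, ERROR, WARN).
Cell (host=DG6, level=ERROR) draws from the long row where host=DG6 and level=ERROR, which has count=887.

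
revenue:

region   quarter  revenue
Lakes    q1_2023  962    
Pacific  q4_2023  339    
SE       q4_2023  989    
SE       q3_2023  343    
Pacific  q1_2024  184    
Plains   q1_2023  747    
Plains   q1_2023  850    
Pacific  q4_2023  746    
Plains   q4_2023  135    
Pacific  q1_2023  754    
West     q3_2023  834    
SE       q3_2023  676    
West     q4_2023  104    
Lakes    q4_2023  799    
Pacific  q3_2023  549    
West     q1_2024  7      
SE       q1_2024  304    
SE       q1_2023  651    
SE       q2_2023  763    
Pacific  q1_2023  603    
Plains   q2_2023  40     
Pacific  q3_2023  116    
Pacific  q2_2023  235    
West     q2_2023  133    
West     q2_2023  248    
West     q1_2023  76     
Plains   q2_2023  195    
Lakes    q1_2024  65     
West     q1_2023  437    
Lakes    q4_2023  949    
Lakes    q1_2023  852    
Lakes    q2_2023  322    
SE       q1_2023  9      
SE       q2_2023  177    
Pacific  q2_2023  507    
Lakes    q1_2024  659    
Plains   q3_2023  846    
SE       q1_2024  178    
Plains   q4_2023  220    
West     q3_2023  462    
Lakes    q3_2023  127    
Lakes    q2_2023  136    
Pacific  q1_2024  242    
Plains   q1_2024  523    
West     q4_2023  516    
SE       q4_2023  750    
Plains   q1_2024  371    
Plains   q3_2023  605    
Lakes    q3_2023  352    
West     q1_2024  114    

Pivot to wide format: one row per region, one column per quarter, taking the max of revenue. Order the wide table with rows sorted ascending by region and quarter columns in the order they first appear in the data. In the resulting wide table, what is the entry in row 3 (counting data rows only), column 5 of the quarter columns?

195

With rows sorted ascending by region, row 3 is region=Plains. quarter columns in first-appearance order: q1_2023, q4_2023, q3_2023, q1_2024, q2_2023; column 5 is q2_2023.
Long rows with region=Plains, quarter=q2_2023: max(40, 195) = 195.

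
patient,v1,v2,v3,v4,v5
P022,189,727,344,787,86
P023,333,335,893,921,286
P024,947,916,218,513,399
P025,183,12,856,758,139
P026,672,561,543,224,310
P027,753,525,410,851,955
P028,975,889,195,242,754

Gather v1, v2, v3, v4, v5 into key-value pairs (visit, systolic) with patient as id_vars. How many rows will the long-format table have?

35

7 patient values × 5 melted columns = 35 rows.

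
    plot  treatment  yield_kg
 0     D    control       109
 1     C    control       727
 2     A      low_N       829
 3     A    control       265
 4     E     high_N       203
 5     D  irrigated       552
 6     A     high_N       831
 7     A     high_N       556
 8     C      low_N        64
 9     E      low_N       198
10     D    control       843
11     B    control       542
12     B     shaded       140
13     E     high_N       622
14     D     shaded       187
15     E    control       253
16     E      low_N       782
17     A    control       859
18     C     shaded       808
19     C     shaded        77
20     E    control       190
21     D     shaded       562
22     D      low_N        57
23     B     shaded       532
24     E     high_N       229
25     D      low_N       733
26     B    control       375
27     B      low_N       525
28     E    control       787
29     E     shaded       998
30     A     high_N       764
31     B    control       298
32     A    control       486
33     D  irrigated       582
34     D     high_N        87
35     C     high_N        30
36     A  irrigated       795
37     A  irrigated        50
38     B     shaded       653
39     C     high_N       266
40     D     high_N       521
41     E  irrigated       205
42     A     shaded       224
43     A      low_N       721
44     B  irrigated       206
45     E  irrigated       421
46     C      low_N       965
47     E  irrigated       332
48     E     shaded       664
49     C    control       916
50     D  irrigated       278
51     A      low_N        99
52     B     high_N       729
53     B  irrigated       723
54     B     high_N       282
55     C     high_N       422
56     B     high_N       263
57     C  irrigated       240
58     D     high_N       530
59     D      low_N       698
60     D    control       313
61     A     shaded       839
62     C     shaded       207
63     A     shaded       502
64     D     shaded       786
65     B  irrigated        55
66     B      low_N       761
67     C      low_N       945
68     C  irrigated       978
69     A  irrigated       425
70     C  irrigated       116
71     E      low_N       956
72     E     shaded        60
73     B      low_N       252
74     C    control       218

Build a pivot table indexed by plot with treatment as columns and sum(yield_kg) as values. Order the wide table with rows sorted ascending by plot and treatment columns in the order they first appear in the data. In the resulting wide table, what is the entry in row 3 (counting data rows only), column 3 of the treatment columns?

With rows sorted ascending by plot, row 3 is plot=C. treatment columns in first-appearance order: control, low_N, high_N, irrigated, shaded; column 3 is high_N.
Long rows with plot=C, treatment=high_N: 30 + 266 + 422 = 718.

718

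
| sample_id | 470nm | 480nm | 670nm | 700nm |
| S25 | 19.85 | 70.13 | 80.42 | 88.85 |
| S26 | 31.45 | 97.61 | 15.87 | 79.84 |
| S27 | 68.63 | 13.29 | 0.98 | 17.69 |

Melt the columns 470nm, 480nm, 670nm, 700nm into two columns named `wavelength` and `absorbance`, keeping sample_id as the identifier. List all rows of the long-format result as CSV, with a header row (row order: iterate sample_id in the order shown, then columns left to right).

Each (sample_id, column) pair becomes one row: 3 × 4 = 12 rows.
For example, (S25, 470nm) → absorbance=19.85.

sample_id,wavelength,absorbance
S25,470nm,19.85
S25,480nm,70.13
S25,670nm,80.42
S25,700nm,88.85
S26,470nm,31.45
S26,480nm,97.61
S26,670nm,15.87
S26,700nm,79.84
S27,470nm,68.63
S27,480nm,13.29
S27,670nm,0.98
S27,700nm,17.69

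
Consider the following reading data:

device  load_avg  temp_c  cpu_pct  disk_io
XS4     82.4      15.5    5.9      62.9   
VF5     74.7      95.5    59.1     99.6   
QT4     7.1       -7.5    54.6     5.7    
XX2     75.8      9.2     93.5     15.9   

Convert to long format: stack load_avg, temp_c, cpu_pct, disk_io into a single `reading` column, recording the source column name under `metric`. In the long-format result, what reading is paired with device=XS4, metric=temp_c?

15.5

Unpivoting turns each (device, wide-column) pair into one long row.
The wide cell at row XS4, column temp_c holds 15.5, so the long row (XS4, temp_c) has reading=15.5.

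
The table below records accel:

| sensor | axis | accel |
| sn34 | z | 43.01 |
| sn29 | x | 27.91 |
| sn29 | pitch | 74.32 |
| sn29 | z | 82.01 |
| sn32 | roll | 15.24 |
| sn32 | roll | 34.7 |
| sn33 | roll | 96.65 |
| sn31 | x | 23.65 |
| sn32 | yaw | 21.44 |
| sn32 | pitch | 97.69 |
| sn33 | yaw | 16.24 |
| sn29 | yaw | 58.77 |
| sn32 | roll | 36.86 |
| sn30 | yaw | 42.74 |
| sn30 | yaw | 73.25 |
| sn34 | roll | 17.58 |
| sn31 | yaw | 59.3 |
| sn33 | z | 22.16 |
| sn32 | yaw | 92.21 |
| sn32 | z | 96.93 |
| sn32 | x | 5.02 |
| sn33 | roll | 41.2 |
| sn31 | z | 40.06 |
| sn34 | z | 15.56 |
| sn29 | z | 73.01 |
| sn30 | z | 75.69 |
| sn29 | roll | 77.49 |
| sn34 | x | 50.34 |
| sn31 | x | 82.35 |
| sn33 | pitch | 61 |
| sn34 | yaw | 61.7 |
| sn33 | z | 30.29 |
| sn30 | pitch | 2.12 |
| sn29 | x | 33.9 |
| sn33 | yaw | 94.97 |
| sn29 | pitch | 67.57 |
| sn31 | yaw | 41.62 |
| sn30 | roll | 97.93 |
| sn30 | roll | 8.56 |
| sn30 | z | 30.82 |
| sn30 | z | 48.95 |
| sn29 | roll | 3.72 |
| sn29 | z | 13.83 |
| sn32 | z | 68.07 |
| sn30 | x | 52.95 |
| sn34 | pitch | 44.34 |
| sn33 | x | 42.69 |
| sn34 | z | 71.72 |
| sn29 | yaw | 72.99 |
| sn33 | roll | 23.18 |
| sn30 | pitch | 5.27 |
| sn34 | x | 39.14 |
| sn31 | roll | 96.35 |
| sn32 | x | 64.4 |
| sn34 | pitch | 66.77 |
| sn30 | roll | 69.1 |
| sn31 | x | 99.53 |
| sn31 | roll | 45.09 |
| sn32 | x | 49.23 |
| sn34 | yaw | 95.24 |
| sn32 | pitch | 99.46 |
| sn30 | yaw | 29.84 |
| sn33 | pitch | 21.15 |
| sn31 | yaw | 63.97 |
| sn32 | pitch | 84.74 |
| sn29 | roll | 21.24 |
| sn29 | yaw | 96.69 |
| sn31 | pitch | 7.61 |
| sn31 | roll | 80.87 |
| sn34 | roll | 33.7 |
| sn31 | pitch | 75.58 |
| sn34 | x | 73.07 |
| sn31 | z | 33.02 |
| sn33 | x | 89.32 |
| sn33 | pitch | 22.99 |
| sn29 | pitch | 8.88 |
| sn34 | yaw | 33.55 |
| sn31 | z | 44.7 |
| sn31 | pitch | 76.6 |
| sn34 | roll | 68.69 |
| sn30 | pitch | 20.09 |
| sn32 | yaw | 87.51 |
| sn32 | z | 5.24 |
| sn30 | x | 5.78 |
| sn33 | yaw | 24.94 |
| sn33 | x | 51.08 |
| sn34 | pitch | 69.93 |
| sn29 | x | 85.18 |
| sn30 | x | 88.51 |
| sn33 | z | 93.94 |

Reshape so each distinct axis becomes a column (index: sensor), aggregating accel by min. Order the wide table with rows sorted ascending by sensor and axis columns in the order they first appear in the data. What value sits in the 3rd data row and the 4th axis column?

With rows sorted ascending by sensor, row 3 is sensor=sn31. axis columns in first-appearance order: z, x, pitch, roll, yaw; column 4 is roll.
Long rows with sensor=sn31, axis=roll: min(96.35, 45.09, 80.87) = 45.09.

45.09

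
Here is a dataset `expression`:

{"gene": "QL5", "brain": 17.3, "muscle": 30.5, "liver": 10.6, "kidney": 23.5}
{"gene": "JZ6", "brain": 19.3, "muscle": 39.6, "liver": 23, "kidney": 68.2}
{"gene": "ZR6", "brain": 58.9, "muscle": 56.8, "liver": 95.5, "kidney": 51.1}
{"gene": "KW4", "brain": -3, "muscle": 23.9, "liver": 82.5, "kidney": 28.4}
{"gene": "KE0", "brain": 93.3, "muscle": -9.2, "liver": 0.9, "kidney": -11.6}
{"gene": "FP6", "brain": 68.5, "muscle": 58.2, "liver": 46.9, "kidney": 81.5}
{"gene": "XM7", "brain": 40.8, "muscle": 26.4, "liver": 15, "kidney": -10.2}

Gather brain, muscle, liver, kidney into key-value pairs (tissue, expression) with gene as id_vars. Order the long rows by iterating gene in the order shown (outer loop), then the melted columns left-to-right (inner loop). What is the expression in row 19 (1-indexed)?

0.9

28 rows total (7 × 4). Row 19: index ⌊(19-1)/4⌋ = 4 into gene → KE0; (19-1) mod 4 = 2 into the melted columns → liver.
So row 19 is (KE0, liver, 0.9); expression = 0.9.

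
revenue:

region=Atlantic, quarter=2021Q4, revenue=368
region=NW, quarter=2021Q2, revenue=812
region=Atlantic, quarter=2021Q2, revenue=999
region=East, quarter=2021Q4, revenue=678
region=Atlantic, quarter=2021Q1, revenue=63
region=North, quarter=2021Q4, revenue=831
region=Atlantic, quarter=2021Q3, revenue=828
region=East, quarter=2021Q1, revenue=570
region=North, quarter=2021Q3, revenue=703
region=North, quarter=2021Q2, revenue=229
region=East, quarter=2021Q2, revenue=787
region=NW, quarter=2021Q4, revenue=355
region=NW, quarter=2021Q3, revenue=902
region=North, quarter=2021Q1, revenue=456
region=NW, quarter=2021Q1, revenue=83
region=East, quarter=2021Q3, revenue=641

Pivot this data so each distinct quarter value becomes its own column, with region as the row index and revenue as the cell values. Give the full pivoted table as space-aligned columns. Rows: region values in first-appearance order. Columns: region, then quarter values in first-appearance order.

Columns: region plus the 4 distinct quarter values (2021Q4, 2021Q2, 2021Q1, 2021Q3).
For example, row Atlantic column 2021Q4 takes revenue=368 from the long row (Atlantic, 2021Q4).

region    2021Q4  2021Q2  2021Q1  2021Q3
Atlantic  368     999     63      828   
NW        355     812     83      902   
East      678     787     570     641   
North     831     229     456     703   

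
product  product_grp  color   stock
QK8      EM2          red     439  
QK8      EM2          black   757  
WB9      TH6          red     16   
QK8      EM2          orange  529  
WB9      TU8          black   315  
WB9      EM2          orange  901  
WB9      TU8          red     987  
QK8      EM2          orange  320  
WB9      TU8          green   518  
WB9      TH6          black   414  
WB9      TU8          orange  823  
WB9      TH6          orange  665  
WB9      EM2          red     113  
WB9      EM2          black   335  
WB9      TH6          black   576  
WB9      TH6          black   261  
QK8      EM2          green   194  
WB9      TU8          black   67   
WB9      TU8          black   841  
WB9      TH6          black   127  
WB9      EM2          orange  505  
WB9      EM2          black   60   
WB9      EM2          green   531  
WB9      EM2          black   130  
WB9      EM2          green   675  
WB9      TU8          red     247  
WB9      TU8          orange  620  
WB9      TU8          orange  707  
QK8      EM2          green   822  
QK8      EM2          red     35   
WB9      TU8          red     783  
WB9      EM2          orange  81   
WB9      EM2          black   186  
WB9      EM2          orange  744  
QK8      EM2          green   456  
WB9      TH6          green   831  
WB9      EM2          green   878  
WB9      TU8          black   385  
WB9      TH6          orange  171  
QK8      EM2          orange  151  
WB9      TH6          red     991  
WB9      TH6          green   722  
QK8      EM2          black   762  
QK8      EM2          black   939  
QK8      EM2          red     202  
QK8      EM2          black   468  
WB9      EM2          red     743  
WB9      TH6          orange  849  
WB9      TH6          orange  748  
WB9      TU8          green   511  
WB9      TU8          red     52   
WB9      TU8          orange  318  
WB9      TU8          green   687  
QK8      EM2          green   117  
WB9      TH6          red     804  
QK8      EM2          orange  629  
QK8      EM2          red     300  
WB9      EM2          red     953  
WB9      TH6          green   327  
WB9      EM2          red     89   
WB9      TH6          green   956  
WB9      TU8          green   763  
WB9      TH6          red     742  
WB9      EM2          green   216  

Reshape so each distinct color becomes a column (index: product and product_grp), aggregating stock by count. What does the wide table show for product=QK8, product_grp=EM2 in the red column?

4

Rows with product=QK8, product_grp=EM2 and color=red: stock values are 439, 35, 202, 300.
4 rows match — count = 4.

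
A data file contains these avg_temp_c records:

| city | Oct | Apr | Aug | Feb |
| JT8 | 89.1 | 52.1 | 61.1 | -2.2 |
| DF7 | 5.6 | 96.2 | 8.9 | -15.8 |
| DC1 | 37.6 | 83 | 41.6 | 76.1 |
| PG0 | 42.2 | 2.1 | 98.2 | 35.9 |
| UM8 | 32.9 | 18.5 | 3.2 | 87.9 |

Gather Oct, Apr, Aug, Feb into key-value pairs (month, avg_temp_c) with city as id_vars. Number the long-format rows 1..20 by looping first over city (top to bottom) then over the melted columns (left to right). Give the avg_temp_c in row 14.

20 rows total (5 × 4). Row 14: index ⌊(14-1)/4⌋ = 3 into city → PG0; (14-1) mod 4 = 1 into the melted columns → Apr.
So row 14 is (PG0, Apr, 2.1); avg_temp_c = 2.1.

2.1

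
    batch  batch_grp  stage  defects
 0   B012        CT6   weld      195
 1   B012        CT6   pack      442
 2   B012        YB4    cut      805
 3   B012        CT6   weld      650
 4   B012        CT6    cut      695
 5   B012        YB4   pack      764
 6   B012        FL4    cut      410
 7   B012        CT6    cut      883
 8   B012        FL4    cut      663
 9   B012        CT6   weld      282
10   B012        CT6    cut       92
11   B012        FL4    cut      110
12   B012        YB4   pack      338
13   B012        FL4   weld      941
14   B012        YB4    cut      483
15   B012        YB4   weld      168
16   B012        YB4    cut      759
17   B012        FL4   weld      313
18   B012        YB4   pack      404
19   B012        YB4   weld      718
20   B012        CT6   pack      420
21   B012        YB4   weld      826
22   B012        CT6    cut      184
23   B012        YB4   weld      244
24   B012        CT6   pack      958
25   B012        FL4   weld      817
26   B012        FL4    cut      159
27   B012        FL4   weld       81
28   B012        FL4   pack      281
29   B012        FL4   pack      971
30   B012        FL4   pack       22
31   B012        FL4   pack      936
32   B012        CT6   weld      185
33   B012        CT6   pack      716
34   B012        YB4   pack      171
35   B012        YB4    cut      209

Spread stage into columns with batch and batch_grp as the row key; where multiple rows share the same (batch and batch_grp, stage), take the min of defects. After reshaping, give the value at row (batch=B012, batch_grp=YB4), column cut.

209

Rows with batch=B012, batch_grp=YB4 and stage=cut: defects values are 805, 483, 759, 209.
min(805, 483, 759, 209) = 209.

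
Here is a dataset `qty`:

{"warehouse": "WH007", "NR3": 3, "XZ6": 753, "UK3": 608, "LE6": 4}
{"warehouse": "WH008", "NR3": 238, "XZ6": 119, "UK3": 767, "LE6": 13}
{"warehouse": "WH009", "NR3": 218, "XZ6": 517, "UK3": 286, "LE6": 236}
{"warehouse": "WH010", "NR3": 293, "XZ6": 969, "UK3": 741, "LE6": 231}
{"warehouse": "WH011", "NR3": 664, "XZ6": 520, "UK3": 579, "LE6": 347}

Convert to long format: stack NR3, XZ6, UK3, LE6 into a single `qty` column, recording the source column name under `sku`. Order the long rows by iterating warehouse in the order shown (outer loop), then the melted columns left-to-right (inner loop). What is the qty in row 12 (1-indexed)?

20 rows total (5 × 4). Row 12: index ⌊(12-1)/4⌋ = 2 into warehouse → WH009; (12-1) mod 4 = 3 into the melted columns → LE6.
So row 12 is (WH009, LE6, 236); qty = 236.

236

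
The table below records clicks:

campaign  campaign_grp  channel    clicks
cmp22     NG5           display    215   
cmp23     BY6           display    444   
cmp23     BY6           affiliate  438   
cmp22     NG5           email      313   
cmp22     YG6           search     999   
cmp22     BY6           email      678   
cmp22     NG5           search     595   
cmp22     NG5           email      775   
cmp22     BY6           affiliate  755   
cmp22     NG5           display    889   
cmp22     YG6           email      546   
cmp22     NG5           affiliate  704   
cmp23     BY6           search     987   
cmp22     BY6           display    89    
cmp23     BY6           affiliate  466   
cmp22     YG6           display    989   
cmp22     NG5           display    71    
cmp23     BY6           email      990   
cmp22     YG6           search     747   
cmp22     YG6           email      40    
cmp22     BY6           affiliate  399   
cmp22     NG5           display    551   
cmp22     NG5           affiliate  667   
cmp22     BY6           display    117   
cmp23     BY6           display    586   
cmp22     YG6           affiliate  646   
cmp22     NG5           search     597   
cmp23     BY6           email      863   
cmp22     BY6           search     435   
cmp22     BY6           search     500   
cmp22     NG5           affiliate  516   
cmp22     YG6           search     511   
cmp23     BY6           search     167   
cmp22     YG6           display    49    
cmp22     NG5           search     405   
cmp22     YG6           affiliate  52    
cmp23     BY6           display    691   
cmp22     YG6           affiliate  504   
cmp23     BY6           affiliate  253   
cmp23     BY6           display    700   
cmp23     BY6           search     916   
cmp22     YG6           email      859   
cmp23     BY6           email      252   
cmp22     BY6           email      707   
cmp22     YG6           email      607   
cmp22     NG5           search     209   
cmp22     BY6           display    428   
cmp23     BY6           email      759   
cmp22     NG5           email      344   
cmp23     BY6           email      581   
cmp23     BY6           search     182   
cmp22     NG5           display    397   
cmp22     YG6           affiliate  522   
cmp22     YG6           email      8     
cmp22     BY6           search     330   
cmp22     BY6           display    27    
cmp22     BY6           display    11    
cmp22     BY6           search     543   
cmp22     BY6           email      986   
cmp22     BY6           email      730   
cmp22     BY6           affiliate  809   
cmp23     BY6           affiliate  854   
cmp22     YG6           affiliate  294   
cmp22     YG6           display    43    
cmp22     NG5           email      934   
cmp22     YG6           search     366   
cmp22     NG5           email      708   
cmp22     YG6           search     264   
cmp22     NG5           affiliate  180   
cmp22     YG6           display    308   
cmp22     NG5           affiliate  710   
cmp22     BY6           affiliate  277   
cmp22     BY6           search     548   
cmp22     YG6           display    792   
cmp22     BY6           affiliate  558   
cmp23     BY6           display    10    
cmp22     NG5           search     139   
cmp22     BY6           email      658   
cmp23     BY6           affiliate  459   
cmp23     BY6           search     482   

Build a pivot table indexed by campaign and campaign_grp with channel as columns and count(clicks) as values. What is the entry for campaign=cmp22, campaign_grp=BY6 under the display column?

5

Rows with campaign=cmp22, campaign_grp=BY6 and channel=display: clicks values are 89, 117, 428, 27, 11.
5 rows match — count = 5.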